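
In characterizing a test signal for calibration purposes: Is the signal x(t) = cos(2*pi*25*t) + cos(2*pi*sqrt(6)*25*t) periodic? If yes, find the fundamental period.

f1 = 25 Hz, f2 = 25*sqrt(6) Hz
Ratio f2/f1 = sqrt(6), which is irrational.
Since the frequency ratio is irrational, no common period exists.
The signal is not periodic.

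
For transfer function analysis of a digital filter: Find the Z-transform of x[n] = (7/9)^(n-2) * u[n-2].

Time-shifting property: if X(z) = Z{x[n]}, then Z{x[n-d]} = z^(-d) * X(z)
X(z) = z/(z - 7/9) for x[n] = (7/9)^n * u[n]
Z{x[n-2]} = z^(-2) * z/(z - 7/9) = z^(-1)/(z - 7/9)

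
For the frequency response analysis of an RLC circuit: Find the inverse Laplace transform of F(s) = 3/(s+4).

Standard pair: k/(s+a) <-> k*e^(-at)*u(t)
With k=3, a=4: f(t) = 3*e^(-4t)*u(t)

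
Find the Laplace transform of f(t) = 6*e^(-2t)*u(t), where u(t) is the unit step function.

Standard Laplace transform pair:
e^(-at)*u(t) <-> 1/(s+a)
With a = 2: L{6*e^(-2t)*u(t)} = 6/(s+2), ROC: Re(s) > -2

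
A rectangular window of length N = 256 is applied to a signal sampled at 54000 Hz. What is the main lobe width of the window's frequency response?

For a rectangular window of length N,
the main lobe width in frequency is 2*f_s/N.
= 2*54000/256 = 3375/8 Hz
This determines the minimum frequency separation for resolving two sinusoids.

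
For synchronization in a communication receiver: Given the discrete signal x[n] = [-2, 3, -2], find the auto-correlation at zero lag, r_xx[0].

The auto-correlation at zero lag r_xx[0] equals the signal energy.
r_xx[0] = sum of x[n]^2 = (-2)^2 + 3^2 + (-2)^2
= 4 + 9 + 4 = 17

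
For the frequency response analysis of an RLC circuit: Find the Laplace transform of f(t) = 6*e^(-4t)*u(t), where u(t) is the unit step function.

Standard Laplace transform pair:
e^(-at)*u(t) <-> 1/(s+a)
With a = 4: L{6*e^(-4t)*u(t)} = 6/(s+4), ROC: Re(s) > -4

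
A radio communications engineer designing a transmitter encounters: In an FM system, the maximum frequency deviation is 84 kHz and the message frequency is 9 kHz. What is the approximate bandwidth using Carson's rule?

Carson's rule: BW = 2*(delta_f + f_m)
= 2*(84 + 9) kHz = 186 kHz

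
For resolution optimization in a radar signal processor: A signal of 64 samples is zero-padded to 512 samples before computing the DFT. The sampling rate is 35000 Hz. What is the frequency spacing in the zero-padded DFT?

Original DFT: N = 64, resolution = f_s/N = 35000/64 = 4375/8 Hz
Zero-padded DFT: N = 512, resolution = f_s/N = 35000/512 = 4375/64 Hz
Zero-padding interpolates the spectrum (finer frequency grid)
but does NOT improve the true spectral resolution (ability to resolve close frequencies).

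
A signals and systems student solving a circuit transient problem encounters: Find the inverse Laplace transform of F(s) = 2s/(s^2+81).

Standard pair: s/(s^2+w^2) <-> cos(wt)*u(t)
With k=2, w=9: f(t) = 2*cos(9t)*u(t)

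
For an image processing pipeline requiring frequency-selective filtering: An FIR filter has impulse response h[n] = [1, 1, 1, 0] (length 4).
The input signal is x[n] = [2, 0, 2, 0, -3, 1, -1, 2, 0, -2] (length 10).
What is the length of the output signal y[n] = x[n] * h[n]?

For linear convolution, the output length is:
len(y) = len(x) + len(h) - 1 = 10 + 4 - 1 = 13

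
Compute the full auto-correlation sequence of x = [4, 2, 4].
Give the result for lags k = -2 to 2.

r_xx[k] = sum_m x[m]*x[m+k], indexed from 0, for k = -2 to 2:
  r_xx[-2] = x[2]*x[0] = 16
  r_xx[-1] = x[1]*x[0] + x[2]*x[1] = 16
  r_xx[0] = x[0]*x[0] + x[1]*x[1] + x[2]*x[2] = 36
  r_xx[1] = x[0]*x[1] + x[1]*x[2] = 16
  r_xx[2] = x[0]*x[2] = 16
r_xx = [16, 16, 36, 16, 16]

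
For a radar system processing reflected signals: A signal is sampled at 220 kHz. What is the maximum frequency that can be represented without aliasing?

The maximum frequency that can be represented without aliasing
is the Nyquist frequency: f_max = f_s / 2 = 220 kHz / 2 = 110 kHz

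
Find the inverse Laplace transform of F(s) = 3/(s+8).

Standard pair: k/(s+a) <-> k*e^(-at)*u(t)
With k=3, a=8: f(t) = 3*e^(-8t)*u(t)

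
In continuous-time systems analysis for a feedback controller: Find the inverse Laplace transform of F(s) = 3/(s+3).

Standard pair: k/(s+a) <-> k*e^(-at)*u(t)
With k=3, a=3: f(t) = 3*e^(-3t)*u(t)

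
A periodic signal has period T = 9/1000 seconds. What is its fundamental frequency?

The fundamental frequency is the reciprocal of the period.
f = 1/T = 1/(9/1000) = 1000/9 Hz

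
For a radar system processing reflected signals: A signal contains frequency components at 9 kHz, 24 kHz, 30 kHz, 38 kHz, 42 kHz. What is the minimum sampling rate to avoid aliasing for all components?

The highest frequency component is f_max = 42 kHz.
Nyquist rate = 2 * f_max = 2 * 42 kHz = 84 kHz.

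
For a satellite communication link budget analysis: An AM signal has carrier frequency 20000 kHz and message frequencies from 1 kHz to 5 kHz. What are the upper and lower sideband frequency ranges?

Upper sideband (USB) = fc + [fm_low, fm_high] = 20000 + [1, 5] = [20001, 20005] kHz
Lower sideband (LSB) = fc - [fm_high, fm_low] = 20000 - [5, 1] = [19995, 19999] kHz
Total occupied spectrum: 19995 kHz to 20005 kHz (plus carrier at 20000 kHz)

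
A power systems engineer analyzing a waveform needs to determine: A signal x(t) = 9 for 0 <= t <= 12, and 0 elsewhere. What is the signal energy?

Energy = integral of |x(t)|^2 dt over the signal duration
= 9^2 * 12 = 81 * 12 = 972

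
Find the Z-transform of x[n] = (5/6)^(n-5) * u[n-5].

Time-shifting property: if X(z) = Z{x[n]}, then Z{x[n-d]} = z^(-d) * X(z)
X(z) = z/(z - 5/6) for x[n] = (5/6)^n * u[n]
Z{x[n-5]} = z^(-5) * z/(z - 5/6) = z^(-4)/(z - 5/6)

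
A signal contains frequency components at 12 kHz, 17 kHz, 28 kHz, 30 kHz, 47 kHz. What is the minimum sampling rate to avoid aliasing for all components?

The highest frequency component is f_max = 47 kHz.
Nyquist rate = 2 * f_max = 2 * 47 kHz = 94 kHz.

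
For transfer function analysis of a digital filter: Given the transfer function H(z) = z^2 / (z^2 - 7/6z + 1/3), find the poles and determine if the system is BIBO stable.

Poles are roots of the denominator: z^2 - 7/6z + 1/3 = 0.
Quadratic formula: z = [-(-7/6) +/- sqrt((-7/6)^2 - 4*(1/3))] / 2
Discriminant = 49/36 - 4/3 = 1/36; sqrt = 1/6.
z = (7/6 +/- 1/6) / 2 => z = 2/3 or z = 1/2.
|p1| = 1/2, |p2| = 2/3.
For BIBO stability, all poles must lie inside the unit circle (|p| < 1).
System is STABLE since both |p| < 1.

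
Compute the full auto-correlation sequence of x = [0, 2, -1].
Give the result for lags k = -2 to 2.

r_xx[k] = sum_m x[m]*x[m+k], indexed from 0, for k = -2 to 2:
  r_xx[-2] = x[2]*x[0] = 0
  r_xx[-1] = x[1]*x[0] + x[2]*x[1] = -2
  r_xx[0] = x[0]*x[0] + x[1]*x[1] + x[2]*x[2] = 5
  r_xx[1] = x[0]*x[1] + x[1]*x[2] = -2
  r_xx[2] = x[0]*x[2] = 0
r_xx = [0, -2, 5, -2, 0]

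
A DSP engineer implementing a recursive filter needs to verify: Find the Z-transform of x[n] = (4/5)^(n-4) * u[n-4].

Time-shifting property: if X(z) = Z{x[n]}, then Z{x[n-d]} = z^(-d) * X(z)
X(z) = z/(z - 4/5) for x[n] = (4/5)^n * u[n]
Z{x[n-4]} = z^(-4) * z/(z - 4/5) = z^(-3)/(z - 4/5)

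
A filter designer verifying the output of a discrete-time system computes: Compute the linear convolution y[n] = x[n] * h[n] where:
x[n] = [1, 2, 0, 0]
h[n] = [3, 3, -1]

y[n] = sum_k x[k]*h[n-k]. Output length = len(x) + len(h) - 1 = 4 + 3 - 1 = 6.
y[0] = 1*3 = 3
y[1] = 2*3 + 1*3 = 9
y[2] = 0*3 + 2*3 + 1*-1 = 5
y[3] = 0*3 + 0*3 + 2*-1 = -2
y[4] = 0*3 + 0*-1 = 0
y[5] = 0*-1 = 0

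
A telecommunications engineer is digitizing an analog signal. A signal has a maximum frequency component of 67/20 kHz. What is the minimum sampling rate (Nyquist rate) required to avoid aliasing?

By the Nyquist-Shannon sampling theorem,
the minimum sampling rate (Nyquist rate) must be at least 2 * f_max.
Nyquist rate = 2 * 67/20 kHz = 67/10 kHz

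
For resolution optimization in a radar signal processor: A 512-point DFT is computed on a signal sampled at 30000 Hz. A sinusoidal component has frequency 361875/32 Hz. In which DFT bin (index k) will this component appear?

DFT frequency resolution = f_s/N = 30000/512 = 1875/32 Hz
Bin index k = f_signal / resolution = 361875/32 / 1875/32 = 193
The signal frequency 361875/32 Hz falls in DFT bin k = 193.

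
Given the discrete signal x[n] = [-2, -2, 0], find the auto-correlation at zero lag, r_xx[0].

The auto-correlation at zero lag r_xx[0] equals the signal energy.
r_xx[0] = sum of x[n]^2 = (-2)^2 + (-2)^2 + 0^2
= 4 + 4 + 0 = 8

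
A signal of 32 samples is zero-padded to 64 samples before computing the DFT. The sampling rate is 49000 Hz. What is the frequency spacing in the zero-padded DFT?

Original DFT: N = 32, resolution = f_s/N = 49000/32 = 6125/4 Hz
Zero-padded DFT: N = 64, resolution = f_s/N = 49000/64 = 6125/8 Hz
Zero-padding interpolates the spectrum (finer frequency grid)
but does NOT improve the true spectral resolution (ability to resolve close frequencies).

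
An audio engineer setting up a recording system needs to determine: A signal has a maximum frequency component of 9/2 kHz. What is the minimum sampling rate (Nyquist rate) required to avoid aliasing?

By the Nyquist-Shannon sampling theorem,
the minimum sampling rate (Nyquist rate) must be at least 2 * f_max.
Nyquist rate = 2 * 9/2 kHz = 9 kHz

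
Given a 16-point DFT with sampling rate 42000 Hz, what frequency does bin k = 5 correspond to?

The frequency of DFT bin k is: f_k = k * f_s / N
f_5 = 5 * 42000 / 16 = 13125 Hz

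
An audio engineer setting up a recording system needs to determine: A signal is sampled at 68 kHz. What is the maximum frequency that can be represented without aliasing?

The maximum frequency that can be represented without aliasing
is the Nyquist frequency: f_max = f_s / 2 = 68 kHz / 2 = 34 kHz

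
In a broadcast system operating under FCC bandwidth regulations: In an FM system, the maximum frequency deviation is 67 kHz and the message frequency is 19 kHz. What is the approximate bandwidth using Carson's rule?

Carson's rule: BW = 2*(delta_f + f_m)
= 2*(67 + 19) kHz = 172 kHz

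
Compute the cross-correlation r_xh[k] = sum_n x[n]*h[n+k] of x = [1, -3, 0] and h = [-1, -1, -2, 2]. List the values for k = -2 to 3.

Both sequences indexed from 0 and zero outside their support.
Lags with overlap: k = -2 to 3.
  r_xh[-2] = x[2]*h[0] = 0
  r_xh[-1] = x[1]*h[0] + x[2]*h[1] = 3
  r_xh[0] = x[0]*h[0] + x[1]*h[1] + x[2]*h[2] = 2
  r_xh[1] = x[0]*h[1] + x[1]*h[2] + x[2]*h[3] = 5
  r_xh[2] = x[0]*h[2] + x[1]*h[3] = -8
  r_xh[3] = x[0]*h[3] = 2
r_xh = [0, 3, 2, 5, -8, 2] (for k = -2, ..., 3)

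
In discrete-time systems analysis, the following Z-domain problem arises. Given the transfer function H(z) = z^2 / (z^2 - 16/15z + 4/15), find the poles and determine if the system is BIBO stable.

Poles are roots of the denominator: z^2 - 16/15z + 4/15 = 0.
Quadratic formula: z = [-(-16/15) +/- sqrt((-16/15)^2 - 4*(4/15))] / 2
Discriminant = 256/225 - 16/15 = 16/225; sqrt = 4/15.
z = (16/15 +/- 4/15) / 2 => z = 2/3 or z = 2/5.
|p1| = 2/5, |p2| = 2/3.
For BIBO stability, all poles must lie inside the unit circle (|p| < 1).
System is STABLE since both |p| < 1.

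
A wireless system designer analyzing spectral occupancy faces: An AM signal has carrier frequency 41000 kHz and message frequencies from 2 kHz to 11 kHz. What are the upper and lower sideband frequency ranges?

Upper sideband (USB) = fc + [fm_low, fm_high] = 41000 + [2, 11] = [41002, 41011] kHz
Lower sideband (LSB) = fc - [fm_high, fm_low] = 41000 - [11, 2] = [40989, 40998] kHz
Total occupied spectrum: 40989 kHz to 41011 kHz (plus carrier at 41000 kHz)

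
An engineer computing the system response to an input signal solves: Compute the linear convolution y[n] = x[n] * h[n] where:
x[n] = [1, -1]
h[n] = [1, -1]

y[n] = sum_k x[k]*h[n-k]. Output length = len(x) + len(h) - 1 = 2 + 2 - 1 = 3.
y[0] = 1*1 = 1
y[1] = -1*1 + 1*-1 = -2
y[2] = -1*-1 = 1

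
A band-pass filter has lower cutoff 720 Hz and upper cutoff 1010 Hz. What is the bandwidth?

Bandwidth = f_high - f_low
= 1010 Hz - 720 Hz = 290 Hz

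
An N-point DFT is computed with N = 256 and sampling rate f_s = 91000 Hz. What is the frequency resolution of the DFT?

DFT frequency resolution = f_s / N
= 91000 / 256 = 11375/32 Hz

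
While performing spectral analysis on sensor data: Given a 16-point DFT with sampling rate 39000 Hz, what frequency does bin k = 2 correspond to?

The frequency of DFT bin k is: f_k = k * f_s / N
f_2 = 2 * 39000 / 16 = 4875 Hz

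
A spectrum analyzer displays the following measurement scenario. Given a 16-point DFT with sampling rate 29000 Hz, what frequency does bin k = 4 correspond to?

The frequency of DFT bin k is: f_k = k * f_s / N
f_4 = 4 * 29000 / 16 = 7250 Hz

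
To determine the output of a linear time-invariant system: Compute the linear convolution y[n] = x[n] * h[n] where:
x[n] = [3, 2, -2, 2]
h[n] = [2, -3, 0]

y[n] = sum_k x[k]*h[n-k]. Output length = len(x) + len(h) - 1 = 4 + 3 - 1 = 6.
y[0] = 3*2 = 6
y[1] = 2*2 + 3*-3 = -5
y[2] = -2*2 + 2*-3 + 3*0 = -10
y[3] = 2*2 + -2*-3 + 2*0 = 10
y[4] = 2*-3 + -2*0 = -6
y[5] = 2*0 = 0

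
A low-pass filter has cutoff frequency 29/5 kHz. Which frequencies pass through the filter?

A low-pass filter passes all frequencies below the cutoff frequency 29/5 kHz and attenuates higher frequencies.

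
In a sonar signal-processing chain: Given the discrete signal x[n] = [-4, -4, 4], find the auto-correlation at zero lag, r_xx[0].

The auto-correlation at zero lag r_xx[0] equals the signal energy.
r_xx[0] = sum of x[n]^2 = (-4)^2 + (-4)^2 + 4^2
= 16 + 16 + 16 = 48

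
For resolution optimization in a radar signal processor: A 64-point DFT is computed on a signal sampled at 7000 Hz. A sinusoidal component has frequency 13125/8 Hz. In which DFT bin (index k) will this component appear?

DFT frequency resolution = f_s/N = 7000/64 = 875/8 Hz
Bin index k = f_signal / resolution = 13125/8 / 875/8 = 15
The signal frequency 13125/8 Hz falls in DFT bin k = 15.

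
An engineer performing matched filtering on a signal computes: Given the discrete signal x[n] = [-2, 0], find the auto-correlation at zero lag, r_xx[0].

The auto-correlation at zero lag r_xx[0] equals the signal energy.
r_xx[0] = sum of x[n]^2 = (-2)^2 + 0^2
= 4 + 0 = 4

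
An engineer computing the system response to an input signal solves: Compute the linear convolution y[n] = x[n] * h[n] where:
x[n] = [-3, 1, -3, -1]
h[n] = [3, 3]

y[n] = sum_k x[k]*h[n-k]. Output length = len(x) + len(h) - 1 = 4 + 2 - 1 = 5.
y[0] = -3*3 = -9
y[1] = 1*3 + -3*3 = -6
y[2] = -3*3 + 1*3 = -6
y[3] = -1*3 + -3*3 = -12
y[4] = -1*3 = -3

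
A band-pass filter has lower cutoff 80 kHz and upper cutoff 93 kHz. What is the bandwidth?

Bandwidth = f_high - f_low
= 93 kHz - 80 kHz = 13 kHz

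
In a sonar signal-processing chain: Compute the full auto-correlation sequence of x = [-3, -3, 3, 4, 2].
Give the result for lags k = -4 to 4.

r_xx[k] = sum_m x[m]*x[m+k], indexed from 0, for k = -4 to 4:
  r_xx[-4] = x[4]*x[0] = -6
  r_xx[-3] = x[3]*x[0] + x[4]*x[1] = -18
  r_xx[-2] = x[2]*x[0] + x[3]*x[1] + x[4]*x[2] = -15
  r_xx[-1] = x[1]*x[0] + x[2]*x[1] + x[3]*x[2] + x[4]*x[3] = 20
  r_xx[0] = x[0]*x[0] + x[1]*x[1] + x[2]*x[2] + x[3]*x[3] + x[4]*x[4] = 47
  r_xx[1] = x[0]*x[1] + x[1]*x[2] + x[2]*x[3] + x[3]*x[4] = 20
  r_xx[2] = x[0]*x[2] + x[1]*x[3] + x[2]*x[4] = -15
  r_xx[3] = x[0]*x[3] + x[1]*x[4] = -18
  r_xx[4] = x[0]*x[4] = -6
r_xx = [-6, -18, -15, 20, 47, 20, -15, -18, -6]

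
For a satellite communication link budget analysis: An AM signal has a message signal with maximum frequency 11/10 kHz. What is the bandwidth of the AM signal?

In AM (double-sideband), the bandwidth is twice the message frequency.
BW = 2 * f_m = 2 * 11/10 kHz = 11/5 kHz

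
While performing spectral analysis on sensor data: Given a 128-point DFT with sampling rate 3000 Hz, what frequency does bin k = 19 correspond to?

The frequency of DFT bin k is: f_k = k * f_s / N
f_19 = 19 * 3000 / 128 = 7125/16 Hz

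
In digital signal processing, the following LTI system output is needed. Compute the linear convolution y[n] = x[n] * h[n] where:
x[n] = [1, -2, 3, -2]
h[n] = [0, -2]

y[n] = sum_k x[k]*h[n-k]. Output length = len(x) + len(h) - 1 = 4 + 2 - 1 = 5.
y[0] = 1*0 = 0
y[1] = -2*0 + 1*-2 = -2
y[2] = 3*0 + -2*-2 = 4
y[3] = -2*0 + 3*-2 = -6
y[4] = -2*-2 = 4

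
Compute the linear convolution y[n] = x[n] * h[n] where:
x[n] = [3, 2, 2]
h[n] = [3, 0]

y[n] = sum_k x[k]*h[n-k]. Output length = len(x) + len(h) - 1 = 3 + 2 - 1 = 4.
y[0] = 3*3 = 9
y[1] = 2*3 + 3*0 = 6
y[2] = 2*3 + 2*0 = 6
y[3] = 2*0 = 0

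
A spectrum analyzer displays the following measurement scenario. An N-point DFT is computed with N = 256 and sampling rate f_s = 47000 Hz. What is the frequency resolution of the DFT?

DFT frequency resolution = f_s / N
= 47000 / 256 = 5875/32 Hz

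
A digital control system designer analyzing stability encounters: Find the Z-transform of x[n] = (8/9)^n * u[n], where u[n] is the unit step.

The Z-transform of a^n * u[n] is z/(z-a) for |z| > |a|.
Here a = 8/9, so X(z) = z/(z - (8/9)) = 9z/(9z - 8)
ROC: |z| > 8/9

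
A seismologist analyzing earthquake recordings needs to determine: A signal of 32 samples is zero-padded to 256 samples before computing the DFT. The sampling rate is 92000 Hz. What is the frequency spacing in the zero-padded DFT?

Original DFT: N = 32, resolution = f_s/N = 92000/32 = 2875 Hz
Zero-padded DFT: N = 256, resolution = f_s/N = 92000/256 = 2875/8 Hz
Zero-padding interpolates the spectrum (finer frequency grid)
but does NOT improve the true spectral resolution (ability to resolve close frequencies).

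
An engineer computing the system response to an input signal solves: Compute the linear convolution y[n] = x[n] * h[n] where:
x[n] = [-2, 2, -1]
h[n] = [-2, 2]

y[n] = sum_k x[k]*h[n-k]. Output length = len(x) + len(h) - 1 = 3 + 2 - 1 = 4.
y[0] = -2*-2 = 4
y[1] = 2*-2 + -2*2 = -8
y[2] = -1*-2 + 2*2 = 6
y[3] = -1*2 = -2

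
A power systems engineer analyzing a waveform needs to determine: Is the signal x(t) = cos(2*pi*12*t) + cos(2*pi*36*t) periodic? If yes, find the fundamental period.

f1 = 12 Hz, f2 = 36 Hz
Period T1 = 1/12, T2 = 1/36
Ratio T1/T2 = 36/12, which is rational.
The signal is periodic with fundamental period T = 1/GCD(12,36) = 1/12 s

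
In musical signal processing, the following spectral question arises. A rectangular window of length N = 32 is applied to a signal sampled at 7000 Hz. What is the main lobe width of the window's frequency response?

For a rectangular window of length N,
the main lobe width in frequency is 2*f_s/N.
= 2*7000/32 = 875/2 Hz
This determines the minimum frequency separation for resolving two sinusoids.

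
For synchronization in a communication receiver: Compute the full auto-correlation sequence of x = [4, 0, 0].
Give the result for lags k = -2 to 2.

r_xx[k] = sum_m x[m]*x[m+k], indexed from 0, for k = -2 to 2:
  r_xx[-2] = x[2]*x[0] = 0
  r_xx[-1] = x[1]*x[0] + x[2]*x[1] = 0
  r_xx[0] = x[0]*x[0] + x[1]*x[1] + x[2]*x[2] = 16
  r_xx[1] = x[0]*x[1] + x[1]*x[2] = 0
  r_xx[2] = x[0]*x[2] = 0
r_xx = [0, 0, 16, 0, 0]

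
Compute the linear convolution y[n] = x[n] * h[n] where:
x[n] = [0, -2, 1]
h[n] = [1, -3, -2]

y[n] = sum_k x[k]*h[n-k]. Output length = len(x) + len(h) - 1 = 3 + 3 - 1 = 5.
y[0] = 0*1 = 0
y[1] = -2*1 + 0*-3 = -2
y[2] = 1*1 + -2*-3 + 0*-2 = 7
y[3] = 1*-3 + -2*-2 = 1
y[4] = 1*-2 = -2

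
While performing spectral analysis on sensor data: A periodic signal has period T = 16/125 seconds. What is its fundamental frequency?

The fundamental frequency is the reciprocal of the period.
f = 1/T = 1/(16/125) = 125/16 Hz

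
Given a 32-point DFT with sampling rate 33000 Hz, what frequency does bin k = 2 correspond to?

The frequency of DFT bin k is: f_k = k * f_s / N
f_2 = 2 * 33000 / 32 = 4125/2 Hz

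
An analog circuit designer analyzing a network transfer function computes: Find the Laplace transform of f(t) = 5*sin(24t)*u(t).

Standard pair: sin(wt)*u(t) <-> w/(s^2+w^2)
With w = 24: L{5*sin(24t)*u(t)} = 120/(s^2+576)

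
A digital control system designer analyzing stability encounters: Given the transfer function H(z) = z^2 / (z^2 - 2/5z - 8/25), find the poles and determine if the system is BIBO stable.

Poles are roots of the denominator: z^2 - 2/5z - 8/25 = 0.
Quadratic formula: z = [-(-2/5) +/- sqrt((-2/5)^2 - 4*(-8/25))] / 2
Discriminant = 4/25 + 32/25 = 36/25; sqrt = 6/5.
z = (2/5 +/- 6/5) / 2 => z = 4/5 or z = -2/5.
|p1| = 4/5, |p2| = 2/5.
For BIBO stability, all poles must lie inside the unit circle (|p| < 1).
System is STABLE since both |p| < 1.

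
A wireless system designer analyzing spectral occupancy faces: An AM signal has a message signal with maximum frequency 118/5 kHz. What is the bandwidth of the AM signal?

In AM (double-sideband), the bandwidth is twice the message frequency.
BW = 2 * f_m = 2 * 118/5 kHz = 236/5 kHz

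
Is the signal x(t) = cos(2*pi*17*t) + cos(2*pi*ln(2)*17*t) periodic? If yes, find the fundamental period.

f1 = 17 Hz, f2 = 17*ln(2) Hz
Ratio f2/f1 = ln(2), which is irrational.
Since the frequency ratio is irrational, no common period exists.
The signal is not periodic.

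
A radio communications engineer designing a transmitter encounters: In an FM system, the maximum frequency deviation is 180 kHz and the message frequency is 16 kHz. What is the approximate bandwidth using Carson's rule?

Carson's rule: BW = 2*(delta_f + f_m)
= 2*(180 + 16) kHz = 392 kHz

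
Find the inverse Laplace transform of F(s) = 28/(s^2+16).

Standard pair: w/(s^2+w^2) <-> sin(wt)*u(t)
Recognize w^2 = 16, so w = 4; numerator 28 = 7*4.
f(t) = 7*sin(4t)*u(t)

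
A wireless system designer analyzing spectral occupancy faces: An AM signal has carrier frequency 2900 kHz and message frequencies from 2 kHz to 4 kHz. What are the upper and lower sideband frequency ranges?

Upper sideband (USB) = fc + [fm_low, fm_high] = 2900 + [2, 4] = [2902, 2904] kHz
Lower sideband (LSB) = fc - [fm_high, fm_low] = 2900 - [4, 2] = [2896, 2898] kHz
Total occupied spectrum: 2896 kHz to 2904 kHz (plus carrier at 2900 kHz)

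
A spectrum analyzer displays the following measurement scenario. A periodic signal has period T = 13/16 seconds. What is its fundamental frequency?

The fundamental frequency is the reciprocal of the period.
f = 1/T = 1/(13/16) = 16/13 Hz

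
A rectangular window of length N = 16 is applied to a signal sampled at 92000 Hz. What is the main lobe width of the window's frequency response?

For a rectangular window of length N,
the main lobe width in frequency is 2*f_s/N.
= 2*92000/16 = 11500 Hz
This determines the minimum frequency separation for resolving two sinusoids.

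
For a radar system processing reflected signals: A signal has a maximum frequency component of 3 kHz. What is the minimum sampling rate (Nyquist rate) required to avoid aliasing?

By the Nyquist-Shannon sampling theorem,
the minimum sampling rate (Nyquist rate) must be at least 2 * f_max.
Nyquist rate = 2 * 3 kHz = 6 kHz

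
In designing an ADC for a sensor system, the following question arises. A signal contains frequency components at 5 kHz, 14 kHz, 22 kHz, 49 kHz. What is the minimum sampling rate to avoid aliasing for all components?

The highest frequency component is f_max = 49 kHz.
Nyquist rate = 2 * f_max = 2 * 49 kHz = 98 kHz.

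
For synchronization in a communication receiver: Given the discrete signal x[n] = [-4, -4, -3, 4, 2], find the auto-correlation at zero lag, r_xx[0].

The auto-correlation at zero lag r_xx[0] equals the signal energy.
r_xx[0] = sum of x[n]^2 = (-4)^2 + (-4)^2 + (-3)^2 + 4^2 + 2^2
= 16 + 16 + 9 + 16 + 4 = 61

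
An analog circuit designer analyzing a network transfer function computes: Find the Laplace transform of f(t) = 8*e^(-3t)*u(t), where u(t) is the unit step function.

Standard Laplace transform pair:
e^(-at)*u(t) <-> 1/(s+a)
With a = 3: L{8*e^(-3t)*u(t)} = 8/(s+3), ROC: Re(s) > -3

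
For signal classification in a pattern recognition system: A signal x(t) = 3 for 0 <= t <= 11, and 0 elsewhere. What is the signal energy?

Energy = integral of |x(t)|^2 dt over the signal duration
= 3^2 * 11 = 9 * 11 = 99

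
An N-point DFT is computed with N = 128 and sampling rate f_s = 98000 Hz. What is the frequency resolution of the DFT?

DFT frequency resolution = f_s / N
= 98000 / 128 = 6125/8 Hz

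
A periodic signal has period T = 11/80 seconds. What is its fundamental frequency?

The fundamental frequency is the reciprocal of the period.
f = 1/T = 1/(11/80) = 80/11 Hz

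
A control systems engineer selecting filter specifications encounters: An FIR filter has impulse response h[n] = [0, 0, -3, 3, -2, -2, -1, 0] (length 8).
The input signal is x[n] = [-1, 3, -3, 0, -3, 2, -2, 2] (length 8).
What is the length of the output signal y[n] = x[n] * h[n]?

For linear convolution, the output length is:
len(y) = len(x) + len(h) - 1 = 8 + 8 - 1 = 15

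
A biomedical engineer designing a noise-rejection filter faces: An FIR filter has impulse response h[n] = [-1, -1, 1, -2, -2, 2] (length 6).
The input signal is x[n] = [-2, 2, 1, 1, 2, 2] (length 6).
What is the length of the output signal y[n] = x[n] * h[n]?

For linear convolution, the output length is:
len(y) = len(x) + len(h) - 1 = 6 + 6 - 1 = 11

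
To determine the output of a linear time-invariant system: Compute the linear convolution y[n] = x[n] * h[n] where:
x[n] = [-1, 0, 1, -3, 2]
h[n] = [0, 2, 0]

y[n] = sum_k x[k]*h[n-k]. Output length = len(x) + len(h) - 1 = 5 + 3 - 1 = 7.
y[0] = -1*0 = 0
y[1] = 0*0 + -1*2 = -2
y[2] = 1*0 + 0*2 + -1*0 = 0
y[3] = -3*0 + 1*2 + 0*0 = 2
y[4] = 2*0 + -3*2 + 1*0 = -6
y[5] = 2*2 + -3*0 = 4
y[6] = 2*0 = 0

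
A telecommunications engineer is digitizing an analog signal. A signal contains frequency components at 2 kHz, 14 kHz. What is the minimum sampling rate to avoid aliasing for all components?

The highest frequency component is f_max = 14 kHz.
Nyquist rate = 2 * f_max = 2 * 14 kHz = 28 kHz.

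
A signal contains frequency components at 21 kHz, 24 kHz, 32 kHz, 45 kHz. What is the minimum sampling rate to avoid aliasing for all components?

The highest frequency component is f_max = 45 kHz.
Nyquist rate = 2 * f_max = 2 * 45 kHz = 90 kHz.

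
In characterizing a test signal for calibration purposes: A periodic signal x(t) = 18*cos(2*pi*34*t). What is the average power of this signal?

Average power of A*cos(wt) is A^2/2.
P = 18^2 / 2 = 324/2 = 162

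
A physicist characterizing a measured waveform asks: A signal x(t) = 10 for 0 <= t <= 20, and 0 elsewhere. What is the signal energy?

Energy = integral of |x(t)|^2 dt over the signal duration
= 10^2 * 20 = 100 * 20 = 2000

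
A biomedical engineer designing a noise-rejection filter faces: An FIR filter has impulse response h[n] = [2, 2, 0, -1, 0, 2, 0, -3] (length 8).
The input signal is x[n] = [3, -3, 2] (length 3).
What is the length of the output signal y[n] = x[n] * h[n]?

For linear convolution, the output length is:
len(y) = len(x) + len(h) - 1 = 3 + 8 - 1 = 10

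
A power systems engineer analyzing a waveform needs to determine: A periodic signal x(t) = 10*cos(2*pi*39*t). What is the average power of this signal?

Average power of A*cos(wt) is A^2/2.
P = 10^2 / 2 = 100/2 = 50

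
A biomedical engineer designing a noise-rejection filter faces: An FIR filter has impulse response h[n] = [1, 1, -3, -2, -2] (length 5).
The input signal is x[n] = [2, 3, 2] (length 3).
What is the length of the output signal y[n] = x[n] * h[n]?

For linear convolution, the output length is:
len(y) = len(x) + len(h) - 1 = 3 + 5 - 1 = 7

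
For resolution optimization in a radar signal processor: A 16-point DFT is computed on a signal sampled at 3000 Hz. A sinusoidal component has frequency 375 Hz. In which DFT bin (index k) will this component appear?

DFT frequency resolution = f_s/N = 3000/16 = 375/2 Hz
Bin index k = f_signal / resolution = 375 / 375/2 = 2
The signal frequency 375 Hz falls in DFT bin k = 2.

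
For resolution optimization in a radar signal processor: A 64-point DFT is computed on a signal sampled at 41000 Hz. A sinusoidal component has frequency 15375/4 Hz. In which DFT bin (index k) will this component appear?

DFT frequency resolution = f_s/N = 41000/64 = 5125/8 Hz
Bin index k = f_signal / resolution = 15375/4 / 5125/8 = 6
The signal frequency 15375/4 Hz falls in DFT bin k = 6.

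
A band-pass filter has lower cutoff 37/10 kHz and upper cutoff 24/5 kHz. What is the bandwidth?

Bandwidth = f_high - f_low
= 24/5 kHz - 37/10 kHz = 11/10 kHz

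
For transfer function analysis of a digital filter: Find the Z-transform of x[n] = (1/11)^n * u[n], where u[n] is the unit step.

The Z-transform of a^n * u[n] is z/(z-a) for |z| > |a|.
Here a = 1/11, so X(z) = z/(z - (1/11)) = 11z/(11z - 1)
ROC: |z| > 1/11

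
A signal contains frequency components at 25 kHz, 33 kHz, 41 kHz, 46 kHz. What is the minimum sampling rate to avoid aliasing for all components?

The highest frequency component is f_max = 46 kHz.
Nyquist rate = 2 * f_max = 2 * 46 kHz = 92 kHz.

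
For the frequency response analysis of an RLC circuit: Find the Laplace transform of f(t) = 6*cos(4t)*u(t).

Standard pair: cos(wt)*u(t) <-> s/(s^2+w^2)
With w = 4: L{6*cos(4t)*u(t)} = 6s/(s^2+16)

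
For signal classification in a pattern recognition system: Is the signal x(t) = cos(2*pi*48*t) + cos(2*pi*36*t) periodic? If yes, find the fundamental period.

f1 = 48 Hz, f2 = 36 Hz
Period T1 = 1/48, T2 = 1/36
Ratio T1/T2 = 36/48, which is rational.
The signal is periodic with fundamental period T = 1/GCD(48,36) = 1/12 s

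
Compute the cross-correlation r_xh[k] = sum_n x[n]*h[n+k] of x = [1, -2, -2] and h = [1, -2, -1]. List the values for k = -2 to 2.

Both sequences indexed from 0 and zero outside their support.
Lags with overlap: k = -2 to 2.
  r_xh[-2] = x[2]*h[0] = -2
  r_xh[-1] = x[1]*h[0] + x[2]*h[1] = 2
  r_xh[0] = x[0]*h[0] + x[1]*h[1] + x[2]*h[2] = 7
  r_xh[1] = x[0]*h[1] + x[1]*h[2] = 0
  r_xh[2] = x[0]*h[2] = -1
r_xh = [-2, 2, 7, 0, -1] (for k = -2, ..., 2)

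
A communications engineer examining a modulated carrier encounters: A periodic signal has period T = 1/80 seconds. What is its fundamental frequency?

The fundamental frequency is the reciprocal of the period.
f = 1/T = 1/(1/80) = 80 Hz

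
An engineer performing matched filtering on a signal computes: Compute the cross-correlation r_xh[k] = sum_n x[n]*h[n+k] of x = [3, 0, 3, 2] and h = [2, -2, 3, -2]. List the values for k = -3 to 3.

Both sequences indexed from 0 and zero outside their support.
Lags with overlap: k = -3 to 3.
  r_xh[-3] = x[3]*h[0] = 4
  r_xh[-2] = x[2]*h[0] + x[3]*h[1] = 2
  r_xh[-1] = x[1]*h[0] + x[2]*h[1] + x[3]*h[2] = 0
  r_xh[0] = x[0]*h[0] + x[1]*h[1] + x[2]*h[2] + x[3]*h[3] = 11
  r_xh[1] = x[0]*h[1] + x[1]*h[2] + x[2]*h[3] = -12
  r_xh[2] = x[0]*h[2] + x[1]*h[3] = 9
  r_xh[3] = x[0]*h[3] = -6
r_xh = [4, 2, 0, 11, -12, 9, -6] (for k = -3, ..., 3)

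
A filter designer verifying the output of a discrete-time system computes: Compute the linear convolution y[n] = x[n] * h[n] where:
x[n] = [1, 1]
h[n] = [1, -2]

y[n] = sum_k x[k]*h[n-k]. Output length = len(x) + len(h) - 1 = 2 + 2 - 1 = 3.
y[0] = 1*1 = 1
y[1] = 1*1 + 1*-2 = -1
y[2] = 1*-2 = -2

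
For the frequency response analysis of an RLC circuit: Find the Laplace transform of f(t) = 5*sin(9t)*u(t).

Standard pair: sin(wt)*u(t) <-> w/(s^2+w^2)
With w = 9: L{5*sin(9t)*u(t)} = 45/(s^2+81)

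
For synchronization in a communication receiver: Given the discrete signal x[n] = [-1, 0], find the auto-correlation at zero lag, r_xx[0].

The auto-correlation at zero lag r_xx[0] equals the signal energy.
r_xx[0] = sum of x[n]^2 = (-1)^2 + 0^2
= 1 + 0 = 1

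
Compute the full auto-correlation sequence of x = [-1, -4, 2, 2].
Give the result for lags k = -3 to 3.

r_xx[k] = sum_m x[m]*x[m+k], indexed from 0, for k = -3 to 3:
  r_xx[-3] = x[3]*x[0] = -2
  r_xx[-2] = x[2]*x[0] + x[3]*x[1] = -10
  r_xx[-1] = x[1]*x[0] + x[2]*x[1] + x[3]*x[2] = 0
  r_xx[0] = x[0]*x[0] + x[1]*x[1] + x[2]*x[2] + x[3]*x[3] = 25
  r_xx[1] = x[0]*x[1] + x[1]*x[2] + x[2]*x[3] = 0
  r_xx[2] = x[0]*x[2] + x[1]*x[3] = -10
  r_xx[3] = x[0]*x[3] = -2
r_xx = [-2, -10, 0, 25, 0, -10, -2]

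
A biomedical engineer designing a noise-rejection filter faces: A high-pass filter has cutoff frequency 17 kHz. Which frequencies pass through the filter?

A high-pass filter passes all frequencies above the cutoff frequency 17 kHz and attenuates lower frequencies.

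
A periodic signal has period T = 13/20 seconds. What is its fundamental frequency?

The fundamental frequency is the reciprocal of the period.
f = 1/T = 1/(13/20) = 20/13 Hz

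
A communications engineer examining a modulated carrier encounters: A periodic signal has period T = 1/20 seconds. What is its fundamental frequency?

The fundamental frequency is the reciprocal of the period.
f = 1/T = 1/(1/20) = 20 Hz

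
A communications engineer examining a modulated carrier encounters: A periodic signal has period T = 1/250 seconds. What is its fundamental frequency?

The fundamental frequency is the reciprocal of the period.
f = 1/T = 1/(1/250) = 250 Hz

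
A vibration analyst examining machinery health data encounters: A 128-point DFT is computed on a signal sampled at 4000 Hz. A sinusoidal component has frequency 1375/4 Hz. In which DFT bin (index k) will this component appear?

DFT frequency resolution = f_s/N = 4000/128 = 125/4 Hz
Bin index k = f_signal / resolution = 1375/4 / 125/4 = 11
The signal frequency 1375/4 Hz falls in DFT bin k = 11.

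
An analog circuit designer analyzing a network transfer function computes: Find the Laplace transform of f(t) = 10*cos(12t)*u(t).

Standard pair: cos(wt)*u(t) <-> s/(s^2+w^2)
With w = 12: L{10*cos(12t)*u(t)} = 10s/(s^2+144)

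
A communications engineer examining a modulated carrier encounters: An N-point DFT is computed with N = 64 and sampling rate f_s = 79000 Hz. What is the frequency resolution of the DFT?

DFT frequency resolution = f_s / N
= 79000 / 64 = 9875/8 Hz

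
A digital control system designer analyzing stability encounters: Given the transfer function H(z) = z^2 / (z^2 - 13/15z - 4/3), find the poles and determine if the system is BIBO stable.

Poles are roots of the denominator: z^2 - 13/15z - 4/3 = 0.
Quadratic formula: z = [-(-13/15) +/- sqrt((-13/15)^2 - 4*(-4/3))] / 2
Discriminant = 169/225 + 16/3 = 1369/225; sqrt = 37/15.
z = (13/15 +/- 37/15) / 2 => z = 5/3 or z = -4/5.
|p1| = 5/3, |p2| = 4/5.
For BIBO stability, all poles must lie inside the unit circle (|p| < 1).
System is UNSTABLE since at least one |p| >= 1.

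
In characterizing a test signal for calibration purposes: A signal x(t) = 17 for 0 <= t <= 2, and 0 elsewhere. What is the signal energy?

Energy = integral of |x(t)|^2 dt over the signal duration
= 17^2 * 2 = 289 * 2 = 578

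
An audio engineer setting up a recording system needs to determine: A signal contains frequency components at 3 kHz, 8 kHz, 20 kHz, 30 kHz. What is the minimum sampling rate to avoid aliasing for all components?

The highest frequency component is f_max = 30 kHz.
Nyquist rate = 2 * f_max = 2 * 30 kHz = 60 kHz.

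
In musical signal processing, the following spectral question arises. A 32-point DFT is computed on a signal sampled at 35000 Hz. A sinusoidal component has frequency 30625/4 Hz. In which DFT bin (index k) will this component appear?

DFT frequency resolution = f_s/N = 35000/32 = 4375/4 Hz
Bin index k = f_signal / resolution = 30625/4 / 4375/4 = 7
The signal frequency 30625/4 Hz falls in DFT bin k = 7.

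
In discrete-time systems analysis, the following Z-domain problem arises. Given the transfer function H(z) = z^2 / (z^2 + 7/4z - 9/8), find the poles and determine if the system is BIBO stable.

Poles are roots of the denominator: z^2 + 7/4z - 9/8 = 0.
Quadratic formula: z = [-(7/4) +/- sqrt((7/4)^2 - 4*(-9/8))] / 2
Discriminant = 49/16 + 9/2 = 121/16; sqrt = 11/4.
z = (-7/4 +/- 11/4) / 2 => z = 1/2 or z = -9/4.
|p1| = 9/4, |p2| = 1/2.
For BIBO stability, all poles must lie inside the unit circle (|p| < 1).
System is UNSTABLE since at least one |p| >= 1.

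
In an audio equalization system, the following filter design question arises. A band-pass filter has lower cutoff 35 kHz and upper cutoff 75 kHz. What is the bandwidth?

Bandwidth = f_high - f_low
= 75 kHz - 35 kHz = 40 kHz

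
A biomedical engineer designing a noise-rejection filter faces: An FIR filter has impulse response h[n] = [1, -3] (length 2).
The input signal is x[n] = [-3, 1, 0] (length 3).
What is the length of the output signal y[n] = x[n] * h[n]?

For linear convolution, the output length is:
len(y) = len(x) + len(h) - 1 = 3 + 2 - 1 = 4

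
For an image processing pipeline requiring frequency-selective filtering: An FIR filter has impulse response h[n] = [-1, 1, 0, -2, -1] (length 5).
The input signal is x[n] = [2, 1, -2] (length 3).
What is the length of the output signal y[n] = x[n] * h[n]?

For linear convolution, the output length is:
len(y) = len(x) + len(h) - 1 = 3 + 5 - 1 = 7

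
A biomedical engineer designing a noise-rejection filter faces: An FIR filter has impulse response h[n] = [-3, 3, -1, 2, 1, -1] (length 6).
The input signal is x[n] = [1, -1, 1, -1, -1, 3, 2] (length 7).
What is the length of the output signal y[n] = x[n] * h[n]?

For linear convolution, the output length is:
len(y) = len(x) + len(h) - 1 = 7 + 6 - 1 = 12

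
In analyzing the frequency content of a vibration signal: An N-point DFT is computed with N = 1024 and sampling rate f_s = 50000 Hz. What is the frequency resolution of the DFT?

DFT frequency resolution = f_s / N
= 50000 / 1024 = 3125/64 Hz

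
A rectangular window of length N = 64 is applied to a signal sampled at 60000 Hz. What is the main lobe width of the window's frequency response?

For a rectangular window of length N,
the main lobe width in frequency is 2*f_s/N.
= 2*60000/64 = 1875 Hz
This determines the minimum frequency separation for resolving two sinusoids.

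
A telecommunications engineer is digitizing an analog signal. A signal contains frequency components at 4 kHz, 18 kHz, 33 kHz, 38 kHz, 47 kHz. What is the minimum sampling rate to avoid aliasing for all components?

The highest frequency component is f_max = 47 kHz.
Nyquist rate = 2 * f_max = 2 * 47 kHz = 94 kHz.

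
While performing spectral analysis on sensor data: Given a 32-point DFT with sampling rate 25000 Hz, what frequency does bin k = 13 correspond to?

The frequency of DFT bin k is: f_k = k * f_s / N
f_13 = 13 * 25000 / 32 = 40625/4 Hz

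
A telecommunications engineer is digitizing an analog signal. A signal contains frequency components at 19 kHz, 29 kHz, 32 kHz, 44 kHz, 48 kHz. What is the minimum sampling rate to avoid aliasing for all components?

The highest frequency component is f_max = 48 kHz.
Nyquist rate = 2 * f_max = 2 * 48 kHz = 96 kHz.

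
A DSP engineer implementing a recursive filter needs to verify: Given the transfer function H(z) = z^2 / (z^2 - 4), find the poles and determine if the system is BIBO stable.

Poles are roots of the denominator: z^2 - 4 = 0.
Quadratic formula: z = [-(0) +/- sqrt((0)^2 - 4*(-4))] / 2
Discriminant = 0 + 16 = 16; sqrt = 4.
z = (0 +/- 4) / 2 => z = 2 or z = -2.
|p1| = 2, |p2| = 2.
For BIBO stability, all poles must lie inside the unit circle (|p| < 1).
System is UNSTABLE since at least one |p| >= 1.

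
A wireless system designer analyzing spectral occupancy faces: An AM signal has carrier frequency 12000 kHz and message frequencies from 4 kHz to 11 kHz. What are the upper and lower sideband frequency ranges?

Upper sideband (USB) = fc + [fm_low, fm_high] = 12000 + [4, 11] = [12004, 12011] kHz
Lower sideband (LSB) = fc - [fm_high, fm_low] = 12000 - [11, 4] = [11989, 11996] kHz
Total occupied spectrum: 11989 kHz to 12011 kHz (plus carrier at 12000 kHz)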